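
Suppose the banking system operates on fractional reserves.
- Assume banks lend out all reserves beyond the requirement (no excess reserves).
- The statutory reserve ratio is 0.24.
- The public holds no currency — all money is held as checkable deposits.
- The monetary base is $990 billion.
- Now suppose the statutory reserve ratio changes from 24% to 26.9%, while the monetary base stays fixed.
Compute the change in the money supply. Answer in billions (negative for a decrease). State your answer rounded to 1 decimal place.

Initially m₁ = 1 / (0.24) ≈ 4.16667, so M₁ = 4.16667 × 990 = 4125.0033 billion.
After the change m₂ = 1 / (0.269) ≈ 3.71747, so M₂ = 3.71747 × 990 = 3680.2953 billion.
ΔM = M₂ − M₁ = 3680.2953 − 4125.0033 = -444.708 billion.

-444.7 billion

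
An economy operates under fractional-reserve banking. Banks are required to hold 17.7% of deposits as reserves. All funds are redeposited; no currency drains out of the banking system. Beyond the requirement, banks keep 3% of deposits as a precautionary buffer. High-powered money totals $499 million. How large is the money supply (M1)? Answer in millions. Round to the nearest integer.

The money multiplier is m = 1 / (rr + e) = 1 / (0.177 + 0.03) ≈ 4.8309.
So M = m × MB = 4.8309 × 499 = 2410.6191 million.

$2411 million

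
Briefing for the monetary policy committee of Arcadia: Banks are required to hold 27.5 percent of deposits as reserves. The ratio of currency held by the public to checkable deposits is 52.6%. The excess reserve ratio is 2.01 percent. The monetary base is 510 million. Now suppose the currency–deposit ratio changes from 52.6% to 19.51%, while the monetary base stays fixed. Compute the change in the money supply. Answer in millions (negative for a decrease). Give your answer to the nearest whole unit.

296 million

Initially m₁ = (1 + 0.526) / (0.275 + 0.0201 + 0.526) ≈ 1.8585, so M₁ = 1.8585 × 510 = 947.835 million.
After the change m₂ = (1 + 0.1951) / (0.275 + 0.0201 + 0.1951) ≈ 2.4380, so M₂ = 2.4380 × 510 = 1243.38 million.
ΔM = M₂ − M₁ = 1243.38 − 947.835 = 295.545 million.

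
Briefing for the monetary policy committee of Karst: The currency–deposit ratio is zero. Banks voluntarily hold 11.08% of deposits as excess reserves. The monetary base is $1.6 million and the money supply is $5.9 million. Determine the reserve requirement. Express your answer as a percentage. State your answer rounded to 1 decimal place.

16.0%

Using m = M/MB = 5.9/1.6 = 3.687500. Since m = (1 + c)/(c + rr + e), the denominator satisfies c + rr + e = (1 + c)/m = (1 + 0) / 3.687500 ≈ 0.271186.
With c = 0 and e = 0.1108, the reserve requirement is 0.271186 − 0 − 0.1108 = 0.160386.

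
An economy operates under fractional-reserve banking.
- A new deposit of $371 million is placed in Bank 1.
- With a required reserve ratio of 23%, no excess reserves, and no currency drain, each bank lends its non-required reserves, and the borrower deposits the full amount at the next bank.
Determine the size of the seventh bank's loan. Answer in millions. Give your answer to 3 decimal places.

Each bank lends a fraction (1 − rr) = 0.7700 of the deposit it receives, so Bank 7 receives 371·0.7700^6 and lends 371·0.7700^7 ≈ 59.5400 million.

$59.540 million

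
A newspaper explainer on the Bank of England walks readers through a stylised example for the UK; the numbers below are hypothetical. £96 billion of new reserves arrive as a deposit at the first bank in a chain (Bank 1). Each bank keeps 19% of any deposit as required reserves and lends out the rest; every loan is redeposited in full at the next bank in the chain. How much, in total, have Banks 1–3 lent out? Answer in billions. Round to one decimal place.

£191.8 billion

Bank i lends (1 − rr)^i of the original deposit: Bank 1 lends 96·0.8100 = 77.7600, Bank 2 lends 96·0.8100² = 62.9856, and so on.
Summing a geometric series: total = 96·[0.8100·(1 − 0.8100^3) / (1 − 0.8100)] ≈ 191.7639 billion.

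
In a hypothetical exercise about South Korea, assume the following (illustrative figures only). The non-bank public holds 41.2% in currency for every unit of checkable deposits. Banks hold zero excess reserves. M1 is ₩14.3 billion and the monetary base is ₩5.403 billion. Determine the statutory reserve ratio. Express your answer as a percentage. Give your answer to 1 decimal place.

Using m = M/MB = 14.3/5.403 ≈ 2.646678. Since m = (1 + c)/(c + rr + e), the denominator satisfies c + rr + e = (1 + c)/m = (1 + 0.412) / 2.646678 ≈ 0.533499.
With c = 0.412 and e = 0, the statutory reserve ratio is 0.533499 − 0.412 − 0 = 0.121499.

12.1%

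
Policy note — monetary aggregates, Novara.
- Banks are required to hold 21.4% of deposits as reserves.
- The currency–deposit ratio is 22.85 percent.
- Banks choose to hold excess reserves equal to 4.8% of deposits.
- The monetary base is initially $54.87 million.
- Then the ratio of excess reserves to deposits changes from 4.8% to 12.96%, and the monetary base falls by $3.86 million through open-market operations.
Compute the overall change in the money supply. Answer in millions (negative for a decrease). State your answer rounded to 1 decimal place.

-27.9 million

Before: m₁ = (1 + 0.2285) / (0.214 + 0.048 + 0.2285) ≈ 2.5046, MB₁ = 54.87, so M₁ = 2.5046 × 54.87 ≈ 137.4274 million.
After: m₂ = (1 + 0.2285) / (0.214 + 0.1296 + 0.2285) ≈ 2.1474, MB₂ = 54.87 − 3.86 = 51.01, so M₂ = 2.1474 × 51.01 ≈ 109.5389 million.
ΔM = M₂ − M₁ = 109.5389 − 137.4274 = -27.8885 million.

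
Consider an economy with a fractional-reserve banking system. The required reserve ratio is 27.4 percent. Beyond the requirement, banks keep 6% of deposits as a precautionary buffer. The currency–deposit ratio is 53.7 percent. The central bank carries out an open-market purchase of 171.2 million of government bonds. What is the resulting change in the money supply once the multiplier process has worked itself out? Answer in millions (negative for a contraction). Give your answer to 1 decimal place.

The money multiplier is m = (1 + c) / (rr + e + c) = (1 + 0.537) / (0.274 + 0.06 + 0.537) ≈ 1.76464.
The purchase adds 171.2 million of base, so ΔM = m × ΔMB = 1.76464 × (+171.2) ≈ 302.1064 million.

302.1 million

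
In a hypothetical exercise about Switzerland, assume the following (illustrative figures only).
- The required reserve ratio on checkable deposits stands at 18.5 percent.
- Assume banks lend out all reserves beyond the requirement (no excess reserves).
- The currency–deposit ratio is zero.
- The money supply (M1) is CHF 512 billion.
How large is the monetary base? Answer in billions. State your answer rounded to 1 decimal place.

CHF 94.7 billion

With no currency drain and no excess reserves, the money multiplier is m = 1/rr = 1/0.185 ≈ 5.40541.
The monetary base is MB = M / m = 512 / 5.40541 ≈ 94.7199 billion.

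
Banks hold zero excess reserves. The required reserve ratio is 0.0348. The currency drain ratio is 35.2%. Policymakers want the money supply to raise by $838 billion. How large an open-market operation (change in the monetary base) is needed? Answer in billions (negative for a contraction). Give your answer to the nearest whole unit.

$240 billion

The money multiplier is m = (1 + c) / (rr + c) = (1 + 0.352) / (0.0348 + 0.352) ≈ 3.4953.
ΔMB = ΔM / m = (+838) / 3.4953 ≈ 239.7505 billion.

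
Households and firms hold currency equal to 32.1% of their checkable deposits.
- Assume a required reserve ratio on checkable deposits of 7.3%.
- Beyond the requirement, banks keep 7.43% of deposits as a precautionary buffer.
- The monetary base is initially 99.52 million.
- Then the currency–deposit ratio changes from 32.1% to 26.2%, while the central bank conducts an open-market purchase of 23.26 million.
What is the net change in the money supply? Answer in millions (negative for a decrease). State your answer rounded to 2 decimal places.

97.84 million

Before: m₁ = (1 + 0.321) / (0.073 + 0.0743 + 0.321) ≈ 2.820841, MB₁ = 99.52, so M₁ = 2.820841 × 99.52 ≈ 280.7301 million.
After: m₂ = (1 + 0.262) / (0.073 + 0.0743 + 0.262) ≈ 3.083313, MB₂ = 99.52 + 23.26 = 122.78, so M₂ = 3.083313 × 122.78 ≈ 378.5692 million.
ΔM = M₂ − M₁ = 378.5692 − 280.7301 = 97.8391 million.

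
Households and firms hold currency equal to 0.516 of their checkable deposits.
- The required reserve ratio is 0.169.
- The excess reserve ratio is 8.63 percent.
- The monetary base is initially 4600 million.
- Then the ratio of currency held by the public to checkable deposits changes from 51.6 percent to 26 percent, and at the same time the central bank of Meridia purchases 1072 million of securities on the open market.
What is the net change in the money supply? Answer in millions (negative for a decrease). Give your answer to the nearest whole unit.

4828 million

Before: m₁ = (1 + 0.516) / (0.169 + 0.0863 + 0.516) ≈ 1.96551, MB₁ = 4600, so M₁ = 1.96551 × 4600 = 9041.346 million.
After: m₂ = (1 + 0.26) / (0.169 + 0.0863 + 0.26) ≈ 2.44518, MB₂ = 4600 + 1072 = 5672, so M₂ = 2.44518 × 5672 ≈ 13869.061 million.
ΔM = M₂ − M₁ = 13869.061 − 9041.346 = 4827.715 million.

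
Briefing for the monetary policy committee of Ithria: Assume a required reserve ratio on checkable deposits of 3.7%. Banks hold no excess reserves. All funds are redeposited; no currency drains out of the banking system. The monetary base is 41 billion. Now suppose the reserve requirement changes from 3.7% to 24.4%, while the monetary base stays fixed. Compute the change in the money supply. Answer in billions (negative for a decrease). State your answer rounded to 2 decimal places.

-940.08 billion

Initially m₁ = 1 / (0.037) ≈ 27.02703, so M₁ = 27.02703 × 41 ≈ 1108.1082 billion.
After the change m₂ = 1 / (0.244) ≈ 4.09836, so M₂ = 4.09836 × 41 ≈ 168.0328 billion.
ΔM = M₂ − M₁ = 168.0328 − 1108.1082 = -940.0754 billion.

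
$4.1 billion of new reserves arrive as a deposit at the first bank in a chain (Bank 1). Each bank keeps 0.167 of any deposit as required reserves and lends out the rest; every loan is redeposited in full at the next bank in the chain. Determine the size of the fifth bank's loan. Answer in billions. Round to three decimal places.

Each bank lends a fraction (1 − rr) = 0.8330 of the deposit it receives, so Bank 5 receives 4.1·0.8330^4 and lends 4.1·0.8330^5 ≈ 1.6444 billion.

$1.644 billion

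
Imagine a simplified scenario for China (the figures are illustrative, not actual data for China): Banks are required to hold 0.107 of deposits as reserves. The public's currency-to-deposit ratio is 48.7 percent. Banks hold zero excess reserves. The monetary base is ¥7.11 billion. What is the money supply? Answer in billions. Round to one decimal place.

The money multiplier is m = (1 + c) / (rr + c) = (1 + 0.487) / (0.107 + 0.487) ≈ 2.5034.
So M = m × MB = 2.5034 × 7.11 ≈ 17.7992 billion.

¥17.8 billion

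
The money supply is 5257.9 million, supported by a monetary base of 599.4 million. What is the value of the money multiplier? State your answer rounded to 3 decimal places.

8.772

The money multiplier is m = M / MB = 5257.9 / 599.4 ≈ 8.77194.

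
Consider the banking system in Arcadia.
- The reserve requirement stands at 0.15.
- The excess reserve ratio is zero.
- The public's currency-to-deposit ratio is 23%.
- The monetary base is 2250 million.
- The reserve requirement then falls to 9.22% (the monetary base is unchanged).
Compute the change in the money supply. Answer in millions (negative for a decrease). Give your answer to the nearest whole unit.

1306 million

Initially m₁ = (1 + 0.23) / (0.15 + 0.23) ≈ 3.23684, so M₁ = 3.23684 × 2250 = 7282.89 million.
After the change m₂ = (1 + 0.23) / (0.0922 + 0.23) ≈ 3.81750, so M₂ = 3.81750 × 2250 = 8589.375 million.
ΔM = M₂ − M₁ = 8589.375 − 7282.89 = 1306.485 million.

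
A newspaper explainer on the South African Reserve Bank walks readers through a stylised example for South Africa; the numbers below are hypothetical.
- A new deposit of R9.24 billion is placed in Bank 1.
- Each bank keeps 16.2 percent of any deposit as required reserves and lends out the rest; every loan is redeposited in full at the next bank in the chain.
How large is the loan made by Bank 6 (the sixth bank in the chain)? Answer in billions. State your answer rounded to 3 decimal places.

Each bank lends a fraction (1 − rr) = 0.8380 of the deposit it receives, so Bank 6 receives 9.24·0.8380^5 and lends 9.24·0.8380^6 ≈ 3.1999 billion.

R3.200 billion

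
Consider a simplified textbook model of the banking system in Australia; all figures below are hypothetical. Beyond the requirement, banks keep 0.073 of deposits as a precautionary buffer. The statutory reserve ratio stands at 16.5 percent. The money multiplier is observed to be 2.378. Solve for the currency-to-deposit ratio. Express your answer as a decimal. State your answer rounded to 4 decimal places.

0.3150

Using m = 2.378. From m = (1 + c)/(c + rr + e), rearranging gives 1 + c = m·(c + rr + e), so c·(1 − m) = m·(rr + e) − 1.
Hence c = [m·(rr + e) − 1]/(1 − m) = [2.378 × (0.165 + 0.073) − 1] / (1 − 2.378) ≈ 0.314975.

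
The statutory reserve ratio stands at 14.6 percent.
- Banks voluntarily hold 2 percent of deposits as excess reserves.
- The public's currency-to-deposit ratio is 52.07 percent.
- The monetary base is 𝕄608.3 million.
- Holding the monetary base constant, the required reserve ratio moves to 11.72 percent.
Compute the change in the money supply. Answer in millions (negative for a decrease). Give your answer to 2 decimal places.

Initially m₁ = (1 + 0.5207) / (0.146 + 0.02 + 0.5207) ≈ 2.214504, so M₁ = 2.214504 × 608.3 ≈ 1347.0828 million.
After the change m₂ = (1 + 0.5207) / (0.1172 + 0.02 + 0.5207) ≈ 2.311446, so M₂ = 2.311446 × 608.3 ≈ 1406.0526 million.
ΔM = M₂ − M₁ = 1406.0526 − 1347.0828 = 58.9698 million.

𝕄58.97 million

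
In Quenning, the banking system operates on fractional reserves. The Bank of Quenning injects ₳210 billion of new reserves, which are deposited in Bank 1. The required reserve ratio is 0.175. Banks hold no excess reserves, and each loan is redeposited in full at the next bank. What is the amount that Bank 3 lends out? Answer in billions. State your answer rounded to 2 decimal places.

Each bank lends a fraction (1 − rr) = 0.8250 of the deposit it receives, so Bank 3 receives 210·0.8250^2 and lends 210·0.8250^3 ≈ 117.9183 billion.

₳117.92 billion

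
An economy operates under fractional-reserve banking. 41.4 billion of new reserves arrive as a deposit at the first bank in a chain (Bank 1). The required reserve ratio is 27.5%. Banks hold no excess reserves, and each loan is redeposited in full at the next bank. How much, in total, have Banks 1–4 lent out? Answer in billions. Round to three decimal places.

78.991 billion

Bank i lends (1 − rr)^i of the original deposit: Bank 1 lends 41.4·0.7250 = 30.0150, Bank 2 lends 41.4·0.7250² ≈ 21.7609, and so on.
Summing a geometric series: total = 41.4·[0.7250·(1 − 0.7250^4) / (1 − 0.7250)] ≈ 78.9906 billion.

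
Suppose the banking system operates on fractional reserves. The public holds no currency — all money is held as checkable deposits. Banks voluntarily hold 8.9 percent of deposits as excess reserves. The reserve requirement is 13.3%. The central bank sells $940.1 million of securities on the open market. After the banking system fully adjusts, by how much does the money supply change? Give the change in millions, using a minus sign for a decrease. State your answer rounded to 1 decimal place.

The money multiplier is m = 1 / (rr + e) = 1 / (0.133 + 0.089) ≈ 4.50450.
The sale removes 940.1 million of base, so ΔM = m × ΔMB = 4.50450 × (−940.1) ≈ -4234.6804 million.

-4234.7 million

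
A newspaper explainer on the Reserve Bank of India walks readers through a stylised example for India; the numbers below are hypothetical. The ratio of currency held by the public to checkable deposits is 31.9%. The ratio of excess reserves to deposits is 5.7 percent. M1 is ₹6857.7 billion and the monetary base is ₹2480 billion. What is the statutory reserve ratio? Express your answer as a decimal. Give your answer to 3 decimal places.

0.101

Using m = M/MB = 6857.7/2480 ≈ 2.765202. Since m = (1 + c)/(c + rr + e), the denominator satisfies c + rr + e = (1 + c)/m = (1 + 0.319) / 2.765202 ≈ 0.477000.
With c = 0.319 and e = 0.057, the statutory reserve ratio is 0.477000 − 0.319 − 0.057 = 0.101.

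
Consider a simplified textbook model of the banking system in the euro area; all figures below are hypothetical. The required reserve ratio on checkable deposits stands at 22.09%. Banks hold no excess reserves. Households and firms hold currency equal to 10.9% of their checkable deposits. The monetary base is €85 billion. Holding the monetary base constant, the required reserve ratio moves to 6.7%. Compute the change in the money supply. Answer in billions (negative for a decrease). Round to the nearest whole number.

€250 billion

Initially m₁ = (1 + 0.109) / (0.2209 + 0.109) ≈ 3.3616, so M₁ = 3.3616 × 85 = 285.736 billion.
After the change m₂ = (1 + 0.109) / (0.067 + 0.109) ≈ 6.3011, so M₂ = 6.3011 × 85 = 535.5935 billion.
ΔM = M₂ − M₁ = 535.5935 − 285.736 = 249.8575 billion.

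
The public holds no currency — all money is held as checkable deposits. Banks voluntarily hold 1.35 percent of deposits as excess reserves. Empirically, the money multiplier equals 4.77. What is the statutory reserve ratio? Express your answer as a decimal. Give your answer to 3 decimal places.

0.196

Using m = 4.77. Since m = (1 + c)/(c + rr + e), the denominator satisfies c + rr + e = (1 + c)/m = (1 + 0) / 4.77 ≈ 0.209644.
With c = 0 and e = 0.0135, the statutory reserve ratio is 0.209644 − 0 − 0.0135 = 0.196144.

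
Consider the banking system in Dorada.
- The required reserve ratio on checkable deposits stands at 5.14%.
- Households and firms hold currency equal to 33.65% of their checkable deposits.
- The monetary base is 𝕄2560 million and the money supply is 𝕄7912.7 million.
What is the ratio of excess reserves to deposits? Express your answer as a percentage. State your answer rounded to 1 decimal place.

Using m = M/MB = 7912.7/2560 ≈ 3.090898. Since m = (1 + c)/(c + rr + e), the denominator satisfies c + rr + e = (1 + c)/m = (1 + 0.3365) / 3.090898 ≈ 0.432399.
With c = 0.3365 and rr = 0.0514, the ratio of excess reserves to deposits is 0.432399 − 0.3365 − 0.0514 = 0.044499.

4.4%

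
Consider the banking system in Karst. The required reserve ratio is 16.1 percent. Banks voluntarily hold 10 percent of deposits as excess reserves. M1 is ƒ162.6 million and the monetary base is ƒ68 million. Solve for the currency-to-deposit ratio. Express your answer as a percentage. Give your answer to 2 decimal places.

27.02%

Using m = M/MB = 162.6/68 ≈ 2.391176. From m = (1 + c)/(c + rr + e), rearranging gives 1 + c = m·(c + rr + e), so c·(1 − m) = m·(rr + e) − 1.
Hence c = [m·(rr + e) − 1]/(1 − m) = [2.391176 × (0.161 + 0.1) − 1] / (1 − 2.391176) ≈ 0.270205.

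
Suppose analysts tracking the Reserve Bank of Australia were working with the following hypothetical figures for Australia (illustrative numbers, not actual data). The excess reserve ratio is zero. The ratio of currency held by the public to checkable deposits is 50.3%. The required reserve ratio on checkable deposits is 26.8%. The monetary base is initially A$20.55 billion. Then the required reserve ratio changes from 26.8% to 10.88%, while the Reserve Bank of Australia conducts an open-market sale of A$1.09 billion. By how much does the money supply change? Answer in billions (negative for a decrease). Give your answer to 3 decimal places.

Before: m₁ = (1 + 0.503) / (0.268 + 0.503) ≈ 1.949416, MB₁ = 20.55, so M₁ = 1.949416 × 20.55 ≈ 40.0605 billion.
After: m₂ = (1 + 0.503) / (0.1088 + 0.503) ≈ 2.456685, MB₂ = 20.55 − 1.09 = 19.46, so M₂ = 2.456685 × 19.46 ≈ 47.8071 billion.
ΔM = M₂ − M₁ = 47.8071 − 40.0605 = 7.7466 billion.

A$7.747 billion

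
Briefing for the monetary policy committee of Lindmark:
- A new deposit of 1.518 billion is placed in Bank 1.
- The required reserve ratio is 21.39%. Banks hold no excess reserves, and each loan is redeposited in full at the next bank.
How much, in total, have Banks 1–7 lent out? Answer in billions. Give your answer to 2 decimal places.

4.54 billion

Bank i lends (1 − rr)^i of the original deposit: Bank 1 lends 1.518·0.7861 ≈ 1.1933, Bank 2 lends 1.518·0.7861² ≈ 0.9381, and so on.
Summing a geometric series: total = 1.518·[0.7861·(1 − 0.7861^7) / (1 − 0.7861)] ≈ 4.5439 billion.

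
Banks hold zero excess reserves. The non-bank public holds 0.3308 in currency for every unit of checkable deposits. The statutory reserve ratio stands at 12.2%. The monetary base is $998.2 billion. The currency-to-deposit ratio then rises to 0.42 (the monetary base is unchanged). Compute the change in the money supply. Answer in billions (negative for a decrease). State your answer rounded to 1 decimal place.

-318.5 billion

Initially m₁ = (1 + 0.3308) / (0.122 + 0.3308) ≈ 2.93905, so M₁ = 2.93905 × 998.2 ≈ 2933.7597 billion.
After the change m₂ = (1 + 0.42) / (0.122 + 0.42) ≈ 2.61993, so M₂ = 2.61993 × 998.2 ≈ 2615.2141 billion.
ΔM = M₂ − M₁ = 2615.2141 − 2933.7597 = -318.5456 billion.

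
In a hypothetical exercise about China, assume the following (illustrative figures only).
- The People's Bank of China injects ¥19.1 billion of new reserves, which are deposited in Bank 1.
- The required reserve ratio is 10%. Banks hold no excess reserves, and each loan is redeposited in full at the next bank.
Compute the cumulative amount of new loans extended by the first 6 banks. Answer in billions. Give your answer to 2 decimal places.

¥80.55 billion

Bank i lends (1 − rr)^i of the original deposit: Bank 1 lends 19.1·0.9000 = 17.1900, Bank 2 lends 19.1·0.9000² = 15.4710, and so on.
Summing a geometric series: total = 19.1·[0.9000·(1 − 0.9000^6) / (1 − 0.9000)] ≈ 80.5453 billion.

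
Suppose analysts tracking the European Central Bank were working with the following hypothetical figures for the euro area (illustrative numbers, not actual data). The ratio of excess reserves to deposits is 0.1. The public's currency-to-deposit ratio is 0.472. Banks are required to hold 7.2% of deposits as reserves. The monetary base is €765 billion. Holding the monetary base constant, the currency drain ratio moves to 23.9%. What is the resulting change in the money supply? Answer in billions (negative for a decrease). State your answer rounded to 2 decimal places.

Initially m₁ = (1 + 0.472) / (0.072 + 0.1 + 0.472) ≈ 2.285714, so M₁ = 2.285714 × 765 ≈ 1748.5712 billion.
After the change m₂ = (1 + 0.239) / (0.072 + 0.1 + 0.239) ≈ 3.014599, so M₂ = 3.014599 × 765 ≈ 2306.1682 billion.
ΔM = M₂ − M₁ = 2306.1682 − 1748.5712 = 557.597 billion.

€557.60 billion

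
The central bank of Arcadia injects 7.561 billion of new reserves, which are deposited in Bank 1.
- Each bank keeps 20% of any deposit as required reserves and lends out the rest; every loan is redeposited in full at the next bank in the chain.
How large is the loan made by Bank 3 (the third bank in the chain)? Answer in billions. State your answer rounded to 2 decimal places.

Each bank lends a fraction (1 − rr) = 0.8000 of the deposit it receives, so Bank 3 receives 7.561·0.8000^2 and lends 7.561·0.8000^3 ≈ 3.8712 billion.

3.87 billion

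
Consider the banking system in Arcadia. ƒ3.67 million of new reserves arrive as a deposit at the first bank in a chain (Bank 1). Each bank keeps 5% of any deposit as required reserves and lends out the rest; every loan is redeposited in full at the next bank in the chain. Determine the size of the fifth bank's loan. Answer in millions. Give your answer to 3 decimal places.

ƒ2.840 million

Each bank lends a fraction (1 − rr) = 0.9500 of the deposit it receives, so Bank 5 receives 3.67·0.9500^4 and lends 3.67·0.9500^5 ≈ 2.8398 million.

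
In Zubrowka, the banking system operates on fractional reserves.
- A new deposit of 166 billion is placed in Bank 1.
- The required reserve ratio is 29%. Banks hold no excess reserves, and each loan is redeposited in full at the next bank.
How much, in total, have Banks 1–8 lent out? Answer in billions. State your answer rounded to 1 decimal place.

Bank i lends (1 − rr)^i of the original deposit: Bank 1 lends 166·0.7100 = 117.8600, Bank 2 lends 166·0.7100² = 83.6806, and so on.
Summing a geometric series: total = 166·[0.7100·(1 − 0.7100^8) / (1 − 0.7100)] ≈ 380.1695 billion.

380.2 billion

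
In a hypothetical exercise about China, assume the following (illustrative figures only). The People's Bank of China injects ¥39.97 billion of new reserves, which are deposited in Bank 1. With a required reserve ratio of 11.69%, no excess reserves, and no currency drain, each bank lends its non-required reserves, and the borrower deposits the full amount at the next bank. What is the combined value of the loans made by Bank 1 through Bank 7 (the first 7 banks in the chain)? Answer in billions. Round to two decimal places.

Bank i lends (1 − rr)^i of the original deposit: Bank 1 lends 39.97·0.8831 ≈ 35.2975, Bank 2 lends 39.97·0.8831² ≈ 31.1712, and so on.
Summing a geometric series: total = 39.97·[0.8831·(1 − 0.8831^7) / (1 − 0.8831)] ≈ 175.4729 billion.

¥175.47 billion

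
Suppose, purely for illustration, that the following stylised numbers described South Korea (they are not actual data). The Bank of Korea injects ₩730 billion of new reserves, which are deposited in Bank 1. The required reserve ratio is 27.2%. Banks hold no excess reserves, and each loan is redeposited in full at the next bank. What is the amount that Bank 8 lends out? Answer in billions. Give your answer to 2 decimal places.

Each bank lends a fraction (1 − rr) = 0.7280 of the deposit it receives, so Bank 8 receives 730·0.7280^7 and lends 730·0.7280^8 ≈ 57.5936 billion.

₩57.59 billion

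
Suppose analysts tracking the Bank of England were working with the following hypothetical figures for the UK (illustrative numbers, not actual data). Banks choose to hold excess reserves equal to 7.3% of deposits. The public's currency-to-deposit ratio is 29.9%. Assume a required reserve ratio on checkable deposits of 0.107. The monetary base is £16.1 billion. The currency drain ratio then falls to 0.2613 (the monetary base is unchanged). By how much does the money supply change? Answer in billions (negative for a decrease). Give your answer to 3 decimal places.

£2.355 billion

Initially m₁ = (1 + 0.299) / (0.107 + 0.073 + 0.299) ≈ 2.711900, so M₁ = 2.711900 × 16.1 ≈ 43.6616 billion.
After the change m₂ = (1 + 0.2613) / (0.107 + 0.073 + 0.2613) ≈ 2.858146, so M₂ = 2.858146 × 16.1 ≈ 46.0162 billion.
ΔM = M₂ − M₁ = 46.0162 − 43.6616 = 2.3546 billion.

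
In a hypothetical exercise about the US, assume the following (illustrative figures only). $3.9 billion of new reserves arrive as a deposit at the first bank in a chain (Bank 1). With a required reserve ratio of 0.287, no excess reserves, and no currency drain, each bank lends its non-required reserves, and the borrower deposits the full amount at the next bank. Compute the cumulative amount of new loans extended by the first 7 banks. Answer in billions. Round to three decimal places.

$8.781 billion

Bank i lends (1 − rr)^i of the original deposit: Bank 1 lends 3.9·0.7130 = 2.7807, Bank 2 lends 3.9·0.7130² ≈ 1.9826, and so on.
Summing a geometric series: total = 3.9·[0.7130·(1 − 0.7130^7) / (1 − 0.7130)] ≈ 8.7812 billion.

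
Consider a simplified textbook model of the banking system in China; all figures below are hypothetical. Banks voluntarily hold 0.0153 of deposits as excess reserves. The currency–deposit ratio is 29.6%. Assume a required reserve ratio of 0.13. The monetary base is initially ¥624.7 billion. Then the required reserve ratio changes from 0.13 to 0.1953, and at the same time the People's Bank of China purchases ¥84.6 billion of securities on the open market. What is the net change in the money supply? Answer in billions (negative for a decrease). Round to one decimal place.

Before: m₁ = (1 + 0.296) / (0.13 + 0.0153 + 0.296) ≈ 2.93678, MB₁ = 624.7, so M₁ = 2.93678 × 624.7 ≈ 1834.6065 billion.
After: m₂ = (1 + 0.296) / (0.1953 + 0.0153 + 0.296) ≈ 2.55823, MB₂ = 624.7 + 84.6 = 709.3, so M₂ = 2.55823 × 709.3 ≈ 1814.5525 billion.
ΔM = M₂ − M₁ = 1814.5525 − 1834.6065 = -20.054 billion.

-20.1 billion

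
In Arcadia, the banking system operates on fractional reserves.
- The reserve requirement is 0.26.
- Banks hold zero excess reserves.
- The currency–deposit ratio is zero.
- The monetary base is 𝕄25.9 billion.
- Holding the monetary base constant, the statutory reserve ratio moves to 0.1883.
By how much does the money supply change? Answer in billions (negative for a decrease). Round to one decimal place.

Initially m₁ = 1 / (0.26) ≈ 3.8462, so M₁ = 3.8462 × 25.9 ≈ 99.6166 billion.
After the change m₂ = 1 / (0.1883) ≈ 5.3107, so M₂ = 5.3107 × 25.9 ≈ 137.5471 billion.
ΔM = M₂ − M₁ = 137.5471 − 99.6166 = 37.9305 billion.

𝕄37.9 billion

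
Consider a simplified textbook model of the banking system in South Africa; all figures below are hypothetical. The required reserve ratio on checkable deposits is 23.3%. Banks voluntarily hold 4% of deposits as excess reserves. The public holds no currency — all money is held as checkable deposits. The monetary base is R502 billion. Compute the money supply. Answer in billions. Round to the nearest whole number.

R1839 billion

The money multiplier is m = 1 / (rr + e) = 1 / (0.233 + 0.04) ≈ 3.6630.
So M = m × MB = 3.6630 × 502 = 1838.826 billion.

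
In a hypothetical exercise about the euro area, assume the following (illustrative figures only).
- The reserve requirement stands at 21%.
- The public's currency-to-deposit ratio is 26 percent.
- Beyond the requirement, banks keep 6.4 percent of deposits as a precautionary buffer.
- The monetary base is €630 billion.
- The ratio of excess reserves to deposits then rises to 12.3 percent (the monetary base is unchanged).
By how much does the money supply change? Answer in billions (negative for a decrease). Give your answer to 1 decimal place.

-147.9 billion

Initially m₁ = (1 + 0.26) / (0.21 + 0.064 + 0.26) ≈ 2.35955, so M₁ = 2.35955 × 630 = 1486.5165 billion.
After the change m₂ = (1 + 0.26) / (0.21 + 0.123 + 0.26) ≈ 2.12479, so M₂ = 2.12479 × 630 = 1338.6177 billion.
ΔM = M₂ − M₁ = 1338.6177 − 1486.5165 = -147.8988 billion.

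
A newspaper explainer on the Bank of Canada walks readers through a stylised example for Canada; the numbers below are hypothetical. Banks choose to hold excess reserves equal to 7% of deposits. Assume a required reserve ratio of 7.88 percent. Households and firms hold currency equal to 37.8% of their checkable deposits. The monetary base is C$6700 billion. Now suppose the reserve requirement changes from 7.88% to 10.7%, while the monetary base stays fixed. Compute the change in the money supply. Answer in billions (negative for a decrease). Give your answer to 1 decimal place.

Initially m₁ = (1 + 0.378) / (0.0788 + 0.07 + 0.378) ≈ 2.615793, so M₁ = 2.615793 × 6700 = 17525.8131 billion.
After the change m₂ = (1 + 0.378) / (0.107 + 0.07 + 0.378) ≈ 2.482883, so M₂ = 2.482883 × 6700 = 16635.3161 billion.
ΔM = M₂ − M₁ = 16635.3161 − 17525.8131 = -890.497 billion.

-890.5 billion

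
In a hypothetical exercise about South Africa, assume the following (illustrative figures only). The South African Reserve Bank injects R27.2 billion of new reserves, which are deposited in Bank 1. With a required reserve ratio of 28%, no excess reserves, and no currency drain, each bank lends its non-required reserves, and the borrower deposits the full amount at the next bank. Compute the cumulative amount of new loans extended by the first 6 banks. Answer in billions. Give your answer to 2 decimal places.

Bank i lends (1 − rr)^i of the original deposit: Bank 1 lends 27.2·0.7200 = 19.5840, Bank 2 lends 27.2·0.7200² ≈ 14.1005, and so on.
Summing a geometric series: total = 27.2·[0.7200·(1 − 0.7200^6) / (1 − 0.7200)] ≈ 60.1988 billion.

R60.20 billion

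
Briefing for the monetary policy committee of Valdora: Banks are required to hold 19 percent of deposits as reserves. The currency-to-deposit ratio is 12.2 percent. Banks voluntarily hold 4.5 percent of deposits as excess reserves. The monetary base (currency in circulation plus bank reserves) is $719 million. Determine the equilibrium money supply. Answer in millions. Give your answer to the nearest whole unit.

The money multiplier is m = (1 + c) / (rr + e + c) = (1 + 0.122) / (0.19 + 0.045 + 0.122) ≈ 3.1429.
So M = m × MB = 3.1429 × 719 = 2259.7451 million.

$2260 million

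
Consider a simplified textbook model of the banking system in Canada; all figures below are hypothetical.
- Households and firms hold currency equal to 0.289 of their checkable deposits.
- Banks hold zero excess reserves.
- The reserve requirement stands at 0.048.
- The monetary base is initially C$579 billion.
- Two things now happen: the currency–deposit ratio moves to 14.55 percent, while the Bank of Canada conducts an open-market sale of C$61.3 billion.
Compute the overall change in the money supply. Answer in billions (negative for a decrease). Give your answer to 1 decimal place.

Before: m₁ = (1 + 0.289) / (0.048 + 0.289) ≈ 3.82493, MB₁ = 579, so M₁ = 3.82493 × 579 ≈ 2214.6345 billion.
After: m₂ = (1 + 0.1455) / (0.048 + 0.1455) ≈ 5.91990, MB₂ = 579 − 61.3 = 517.7, so M₂ = 5.91990 × 517.7 ≈ 3064.7322 billion.
ΔM = M₂ − M₁ = 3064.7322 − 2214.6345 = 850.0977 billion.

C$850.1 billion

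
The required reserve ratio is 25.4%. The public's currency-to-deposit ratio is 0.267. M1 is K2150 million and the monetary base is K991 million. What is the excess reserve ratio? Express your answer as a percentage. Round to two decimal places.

6.30%

Using m = M/MB = 2150/991 ≈ 2.169526. Since m = (1 + c)/(c + rr + e), the denominator satisfies c + rr + e = (1 + c)/m = (1 + 0.267) / 2.169526 ≈ 0.583999.
With c = 0.267 and rr = 0.254, the excess reserve ratio is 0.583999 − 0.267 − 0.254 = 0.062999.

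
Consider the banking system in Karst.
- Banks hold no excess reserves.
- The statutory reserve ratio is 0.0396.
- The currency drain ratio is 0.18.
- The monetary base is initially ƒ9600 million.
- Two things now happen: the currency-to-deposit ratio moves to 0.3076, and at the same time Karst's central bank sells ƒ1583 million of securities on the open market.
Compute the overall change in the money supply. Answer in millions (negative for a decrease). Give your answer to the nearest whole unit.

-21392 million

Before: m₁ = (1 + 0.18) / (0.0396 + 0.18) ≈ 5.37341, MB₁ = 9600, so M₁ = 5.37341 × 9600 = 51584.736 million.
After: m₂ = (1 + 0.3076) / (0.0396 + 0.3076) ≈ 3.76613, MB₂ = 9600 − 1583 = 8017, so M₂ = 3.76613 × 8017 ≈ 30193.0642 million.
ΔM = M₂ − M₁ = 30193.0642 − 51584.736 = -21391.6718 million.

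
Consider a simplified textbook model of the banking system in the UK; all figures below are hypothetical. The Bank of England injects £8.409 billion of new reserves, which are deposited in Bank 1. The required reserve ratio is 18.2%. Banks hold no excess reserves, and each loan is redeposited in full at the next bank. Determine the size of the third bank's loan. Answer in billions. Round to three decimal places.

£4.603 billion

Each bank lends a fraction (1 − rr) = 0.8180 of the deposit it receives, so Bank 3 receives 8.409·0.8180^2 and lends 8.409·0.8180^3 ≈ 4.6026 billion.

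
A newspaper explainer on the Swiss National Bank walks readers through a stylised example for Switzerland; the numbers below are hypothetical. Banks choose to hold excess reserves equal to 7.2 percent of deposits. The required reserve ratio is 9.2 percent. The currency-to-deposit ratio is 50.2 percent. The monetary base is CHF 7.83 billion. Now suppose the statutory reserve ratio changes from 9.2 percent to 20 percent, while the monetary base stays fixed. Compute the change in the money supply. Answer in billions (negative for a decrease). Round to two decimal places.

Initially m₁ = (1 + 0.502) / (0.092 + 0.072 + 0.502) ≈ 2.2553, so M₁ = 2.2553 × 7.83 ≈ 17.659 billion.
After the change m₂ = (1 + 0.502) / (0.2 + 0.072 + 0.502) ≈ 1.9406, so M₂ = 1.9406 × 7.83 ≈ 15.1949 billion.
ΔM = M₂ − M₁ = 15.1949 − 17.659 = -2.4641 billion.

-2.46 billion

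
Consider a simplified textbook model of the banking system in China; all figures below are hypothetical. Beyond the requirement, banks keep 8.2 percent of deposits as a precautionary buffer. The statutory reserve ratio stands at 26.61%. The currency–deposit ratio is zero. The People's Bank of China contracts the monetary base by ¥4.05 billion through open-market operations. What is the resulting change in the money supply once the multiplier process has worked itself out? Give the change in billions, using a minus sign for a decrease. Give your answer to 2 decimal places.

The money multiplier is m = 1 / (rr + e) = 1 / (0.2661 + 0.082) ≈ 2.8727.
The sale removes 4.05 billion of base, so ΔM = m × ΔMB = 2.8727 × (−4.05) ≈ -11.6344 billion.

-11.63 billion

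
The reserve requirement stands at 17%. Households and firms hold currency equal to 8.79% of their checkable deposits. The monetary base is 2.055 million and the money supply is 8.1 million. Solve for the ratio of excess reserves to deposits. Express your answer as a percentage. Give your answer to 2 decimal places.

1.81%

Using m = M/MB = 8.1/2.055 ≈ 3.941606. Since m = (1 + c)/(c + rr + e), the denominator satisfies c + rr + e = (1 + c)/m = (1 + 0.0879) / 3.941606 ≈ 0.276004.
With c = 0.0879 and rr = 0.17, the ratio of excess reserves to deposits is 0.276004 − 0.0879 − 0.17 = 0.018104.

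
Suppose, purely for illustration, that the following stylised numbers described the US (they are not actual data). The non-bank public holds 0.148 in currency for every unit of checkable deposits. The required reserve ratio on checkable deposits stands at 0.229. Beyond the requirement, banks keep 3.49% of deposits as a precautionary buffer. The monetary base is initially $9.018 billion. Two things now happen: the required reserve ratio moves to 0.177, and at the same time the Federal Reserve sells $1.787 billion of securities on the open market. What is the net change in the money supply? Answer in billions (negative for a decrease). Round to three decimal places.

-2.069 billion

Before: m₁ = (1 + 0.148) / (0.229 + 0.0349 + 0.148) ≈ 2.78708, MB₁ = 9.018, so M₁ = 2.78708 × 9.018 ≈ 25.1339 billion.
After: m₂ = (1 + 0.148) / (0.177 + 0.0349 + 0.148) ≈ 3.18977, MB₂ = 9.018 − 1.787 = 7.231, so M₂ = 3.18977 × 7.231 ≈ 23.0652 billion.
ΔM = M₂ − M₁ = 23.0652 − 25.1339 = -2.0687 billion.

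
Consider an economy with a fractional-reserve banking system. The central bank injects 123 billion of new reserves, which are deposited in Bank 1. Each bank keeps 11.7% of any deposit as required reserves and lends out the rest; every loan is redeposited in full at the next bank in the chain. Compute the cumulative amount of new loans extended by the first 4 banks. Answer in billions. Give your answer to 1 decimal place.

Bank i lends (1 − rr)^i of the original deposit: Bank 1 lends 123·0.8830 = 108.6090, Bank 2 lends 123·0.8830² ≈ 95.9017, and so on.
Summing a geometric series: total = 123·[0.8830·(1 − 0.8830^4) / (1 − 0.8830)] ≈ 363.9655 billion.

364.0 billion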